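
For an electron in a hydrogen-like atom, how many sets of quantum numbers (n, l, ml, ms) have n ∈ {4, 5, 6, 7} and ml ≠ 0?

Count contributing orbitals for each principal shell:
n=4 → 12; n=5 → 20; n=6 → 30; n=7 → 42.
Orbitals: 12 + 20 + 30 + 42 = 104. Including both spin states (ms = ±1/2) gives 2 × 104 = 208 states.

208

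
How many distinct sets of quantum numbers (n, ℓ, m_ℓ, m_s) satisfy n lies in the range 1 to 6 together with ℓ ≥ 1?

Go shell by shell, enumerating (ℓ, m_ℓ) with ℓ ≥ 1:
n=2 → 3; n=3 → 8; n=4 → 15; n=5 → 24; n=6 → 35.
Orbitals: 3 + 8 + 15 + 24 + 35 = 85. Including both spin states (m_s = ±1/2) gives 2 × 85 = 170 states.

170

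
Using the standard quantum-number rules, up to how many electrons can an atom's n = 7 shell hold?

98

A shell holds 2n² electrons: 2 × 7² = 2 × 49 = 98.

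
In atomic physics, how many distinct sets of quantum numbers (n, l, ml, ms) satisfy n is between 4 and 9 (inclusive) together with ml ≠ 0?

For each n in the range, tally the orbitals obeying ml ≠ 0:
n=4 → 12; n=5 → 20; n=6 → 30; n=7 → 42; n=8 → 56; n=9 → 72.
Orbitals: 12 + 20 + 30 + 42 + 56 + 72 = 232. Including both spin states (ms = ±1/2) gives 2 × 232 = 464 states.

464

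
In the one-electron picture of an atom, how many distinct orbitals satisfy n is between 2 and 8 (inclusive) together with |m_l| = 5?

Per-shell orbital counts meeting the constraint:
n=6 → 2; n=7 → 4; n=8 → 6.
Total orbitals: 2 + 4 + 6 = 12.

12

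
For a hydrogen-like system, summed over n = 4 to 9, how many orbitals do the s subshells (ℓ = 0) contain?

An s subshell (ℓ = 0) exists for every n ≥ 1, so shells n = 4, 5, 6, 7, 8, 9 each contribute one — 6 subshells.
Since each s subshell has 2·0+1 = 1 orbital, the total is 6 × 1 = 6.

6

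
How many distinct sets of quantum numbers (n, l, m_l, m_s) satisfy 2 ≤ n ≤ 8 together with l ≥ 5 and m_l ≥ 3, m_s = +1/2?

22

Treat each shell separately and count matching orbitals:
n=6 → 3; n=7 → 7; n=8 → 12.
Orbitals: 3 + 7 + 12 = 22. With m_s fixed to +1/2 there is one state per orbital, so 22 states.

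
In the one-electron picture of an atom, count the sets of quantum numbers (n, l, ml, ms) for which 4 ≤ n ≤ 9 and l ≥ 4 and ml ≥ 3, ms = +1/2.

Work shell by shell — for each n, count the (l, ml) pairs that satisfy l ≥ 4 and ml ≥ 3:
n=5 → 2; n=6 → 5; n=7 → 9; n=8 → 14; n=9 → 20.
Orbitals: 2 + 5 + 9 + 14 + 20 = 50. With ms fixed to +1/2 there is one state per orbital, so 50 states.

50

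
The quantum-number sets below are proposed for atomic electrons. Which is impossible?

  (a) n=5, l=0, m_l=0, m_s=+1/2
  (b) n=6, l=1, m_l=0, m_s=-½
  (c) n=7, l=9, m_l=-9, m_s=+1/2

(c)

(c) has l = 9 ≥ n = 7, violating 0 ≤ l ≤ n−1.
The remaining sets (a), (b) satisfy all four rules.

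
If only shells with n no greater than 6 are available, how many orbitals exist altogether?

91

Total orbitals = 1² + 2² + 3² + 4² + 5² + 6² = 91.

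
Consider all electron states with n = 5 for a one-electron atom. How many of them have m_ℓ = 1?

8

The n = 5 shell has ℓ = 0 through 4; check each.
Contributions: ℓ=1 → 1; ℓ=2 → 1; ℓ=3 → 1; ℓ=4 → 1.
Orbitals: 1 + 1 + 1 + 1 = 4. Each orbital carries two spin states, so 4 × 2 = 8 states.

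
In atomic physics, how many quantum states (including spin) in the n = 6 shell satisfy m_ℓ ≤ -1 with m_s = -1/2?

15

Orbitals with m_ℓ ≤ -1, by ℓ: ℓ=1 → 1; ℓ=2 → 2; ℓ=3 → 3; ℓ=4 → 4; ℓ=5 → 5.
Orbitals: 1 + 2 + 3 + 4 + 5 = 15. With m_s fixed to a single value there is one state per orbital, giving 15 states.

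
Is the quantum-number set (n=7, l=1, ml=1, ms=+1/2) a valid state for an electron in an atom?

Yes

n = 7 is a positive integer. l = 1 satisfies 0 ≤ l ≤ n−1 = 6. ml = 1 lies in the range −l … +l (here −1 … 1). ms = +1/2 is one of ±1/2.
All four constraints are satisfied.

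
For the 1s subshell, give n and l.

n = 1, l = 0

The leading integer gives n = 1; the letter 's' means l = 0.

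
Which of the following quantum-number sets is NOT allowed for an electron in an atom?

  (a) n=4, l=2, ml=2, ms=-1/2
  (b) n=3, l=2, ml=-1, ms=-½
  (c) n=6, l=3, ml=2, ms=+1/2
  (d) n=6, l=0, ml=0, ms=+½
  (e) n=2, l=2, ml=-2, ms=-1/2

(e)

(e) has l = 2 ≥ n = 2, violating 0 ≤ l ≤ n−1.
The remaining sets (a), (b), (c), (d) satisfy all four rules.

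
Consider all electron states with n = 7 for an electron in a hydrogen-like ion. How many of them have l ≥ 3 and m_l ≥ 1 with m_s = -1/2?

For n = 7, l ranges over 0 … 6.
The (l, m_l) pairs meeting l ≥ 3 and m_l ≥ 1 give: l=3 → 3; l=4 → 4; l=5 → 5; l=6 → 6.
Orbitals: 3 + 4 + 5 + 6 = 18. With m_s fixed to a single value there is one state per orbital, giving 18 states.

18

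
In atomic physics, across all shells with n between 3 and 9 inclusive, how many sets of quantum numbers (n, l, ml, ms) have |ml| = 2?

Go shell by shell, enumerating (l, ml) with |ml| = 2:
n=3 → 2; n=4 → 4; n=5 → 6; n=6 → 8; n=7 → 10; n=8 → 12; n=9 → 14.
Orbitals: 2 + 4 + 6 + 8 + 10 + 12 + 14 = 56. Including both spin states (ms = ±1/2) gives 2 × 56 = 112 states.

112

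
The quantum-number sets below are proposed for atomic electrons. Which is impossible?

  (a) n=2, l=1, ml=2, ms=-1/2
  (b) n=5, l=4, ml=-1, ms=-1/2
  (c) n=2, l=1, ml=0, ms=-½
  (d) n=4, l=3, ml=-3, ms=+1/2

(a)

(a) has |ml| = 2 > l = 1, violating −l ≤ ml ≤ l.
The remaining sets (b), (c), (d) satisfy all four rules.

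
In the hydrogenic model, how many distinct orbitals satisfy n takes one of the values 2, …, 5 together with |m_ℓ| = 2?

Go shell by shell, enumerating (ℓ, m_ℓ) with |m_ℓ| = 2:
n=3 → 2; n=4 → 4; n=5 → 6.
Total orbitals: 2 + 4 + 6 = 12.

12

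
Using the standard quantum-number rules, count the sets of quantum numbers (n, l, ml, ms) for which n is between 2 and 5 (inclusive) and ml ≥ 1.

Go shell by shell, enumerating (l, ml) with ml ≥ 1:
n=2 → 1; n=3 → 3; n=4 → 6; n=5 → 10.
Orbitals: 1 + 3 + 6 + 10 = 20. Including both spin states (ms = ±1/2) gives 2 × 20 = 40 states.

40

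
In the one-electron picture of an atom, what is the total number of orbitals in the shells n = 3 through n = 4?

Shell n has n² orbitals: 3²=9 + 4²=16 = 25 orbitals.

25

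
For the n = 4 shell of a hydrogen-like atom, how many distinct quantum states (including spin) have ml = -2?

The (l, ml) pairs meeting ml = -2 give: l=2 → 1; l=3 → 1.
Orbitals: 1 + 1 = 2. Each orbital carries two spin states, so 2 × 2 = 4 states.

4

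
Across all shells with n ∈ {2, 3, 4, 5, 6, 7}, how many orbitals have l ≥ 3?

For each n in the range, tally the orbitals obeying l ≥ 3:
n=4 → 7; n=5 → 16; n=6 → 27; n=7 → 40.
Total orbitals: 7 + 16 + 27 + 40 = 90.

90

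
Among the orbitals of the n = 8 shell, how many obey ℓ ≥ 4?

48

For n = 8, ℓ ranges over 0 … 7.
Contributions: ℓ=4 → 9; ℓ=5 → 11; ℓ=6 → 13; ℓ=7 → 15.
Total orbitals: 9 + 11 + 13 + 15 = 48.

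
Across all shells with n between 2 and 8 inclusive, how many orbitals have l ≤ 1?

28

Count contributing orbitals for each principal shell:
n=2 → 4; n=3 → 4; n=4 → 4; n=5 → 4; n=6 → 4; n=7 → 4; n=8 → 4.
Total orbitals: 4 + 4 + 4 + 4 + 4 + 4 + 4 = 28.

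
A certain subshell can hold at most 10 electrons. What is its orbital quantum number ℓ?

ℓ = 2 (d)

2(2ℓ+1) = 10 ⇒ 2ℓ+1 = 5 ⇒ ℓ = 2.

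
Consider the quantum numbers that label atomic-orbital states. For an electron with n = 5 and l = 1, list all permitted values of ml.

-1, 0, 1

ml takes every integer from −l to +l. With l = 1 that gives the 3 values -1, 0, 1.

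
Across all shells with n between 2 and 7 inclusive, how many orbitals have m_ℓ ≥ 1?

For each n in the range, tally the orbitals obeying m_ℓ ≥ 1:
n=2 → 1; n=3 → 3; n=4 → 6; n=5 → 10; n=6 → 15; n=7 → 21.
Total orbitals: 1 + 3 + 6 + 10 + 15 + 21 = 56.

56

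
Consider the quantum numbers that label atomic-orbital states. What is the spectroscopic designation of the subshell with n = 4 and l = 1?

l = 1 corresponds to the letter 'p', so the subshell is 4p.

4p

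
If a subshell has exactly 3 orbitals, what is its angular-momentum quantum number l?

2l+1 = 3 gives l = 1.

l = 1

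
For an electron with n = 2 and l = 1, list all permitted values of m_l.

m_l takes every integer from −l to +l. With l = 1 that gives the 3 values -1, 0, 1.

-1, 0, 1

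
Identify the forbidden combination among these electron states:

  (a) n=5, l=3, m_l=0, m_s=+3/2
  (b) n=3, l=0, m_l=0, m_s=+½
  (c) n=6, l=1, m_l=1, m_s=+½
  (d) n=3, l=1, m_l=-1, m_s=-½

(a) has m_s = +3/2, but an electron's spin must be ±1/2.
The remaining sets (b), (c), (d) satisfy all four rules.

(a)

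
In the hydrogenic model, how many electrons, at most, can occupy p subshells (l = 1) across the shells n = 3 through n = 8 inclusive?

A p subshell (l = 1) exists for every n ≥ 2, so shells n = 3, 4, 5, 6, 7, 8 each contribute one — 6 subshells.
Since each p subshell holds 2(2·1+1) = 6 electrons, the total is 6 × 6 = 36.

36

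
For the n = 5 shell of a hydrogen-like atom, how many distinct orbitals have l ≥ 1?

24

For n = 5, l ranges over 0 … 4.
The (l, ml) pairs meeting l ≥ 1 give: l=1 → 3; l=2 → 5; l=3 → 7; l=4 → 9.
Total orbitals: 3 + 5 + 7 + 9 = 24.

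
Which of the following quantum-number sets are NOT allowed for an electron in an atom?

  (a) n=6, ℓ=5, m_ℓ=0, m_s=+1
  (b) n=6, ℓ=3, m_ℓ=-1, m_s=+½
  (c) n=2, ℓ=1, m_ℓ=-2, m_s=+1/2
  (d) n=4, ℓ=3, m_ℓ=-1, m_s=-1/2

(a) and (c)

(a) has m_s = +1, but an electron's spin must be ±1/2.
(c) has |m_ℓ| = 2 > ℓ = 1, violating −ℓ ≤ m_ℓ ≤ ℓ.
The remaining sets (b), (d) satisfy all four rules.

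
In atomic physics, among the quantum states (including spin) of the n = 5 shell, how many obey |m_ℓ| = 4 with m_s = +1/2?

2

Contributions: ℓ=4 → 2.
Orbitals: 2. With m_s fixed to a single value there is one state per orbital, giving 2 states.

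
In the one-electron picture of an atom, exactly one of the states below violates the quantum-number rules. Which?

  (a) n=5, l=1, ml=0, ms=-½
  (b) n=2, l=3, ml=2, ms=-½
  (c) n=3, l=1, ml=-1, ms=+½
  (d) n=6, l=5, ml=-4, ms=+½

(b) has l = 3 ≥ n = 2, violating 0 ≤ l ≤ n−1.
The remaining sets (a), (c), (d) satisfy all four rules.

(b)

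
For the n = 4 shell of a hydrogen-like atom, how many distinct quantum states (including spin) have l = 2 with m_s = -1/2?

Go through l = 0, …, 3 (the values permitted for n = 4).
Orbitals with l = 2, by l: l=2 → 5.
Orbitals: 5. With m_s fixed to a single value there is one state per orbital, giving 5 states.

5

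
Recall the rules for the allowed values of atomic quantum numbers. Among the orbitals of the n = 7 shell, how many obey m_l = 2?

The n = 7 shell has l = 0 through 6; check each.
Per l-value: l=2 → 1; l=3 → 1; l=4 → 1; l=5 → 1; l=6 → 1.
Total orbitals: 1 + 1 + 1 + 1 + 1 = 5.

5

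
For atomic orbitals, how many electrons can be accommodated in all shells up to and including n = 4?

Total orbitals = 1² + 2² + 3² + 4² = 30. Doubling for spin gives 60 electrons.

60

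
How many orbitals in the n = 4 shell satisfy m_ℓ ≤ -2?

3

The (ℓ, m_ℓ) pairs meeting m_ℓ ≤ -2 give: ℓ=2 → 1; ℓ=3 → 2.
Total orbitals: 1 + 2 = 3.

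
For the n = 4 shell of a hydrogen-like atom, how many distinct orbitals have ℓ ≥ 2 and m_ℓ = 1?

For n = 4, ℓ ranges over 0 … 3.
The (ℓ, m_ℓ) pairs meeting ℓ ≥ 2 and m_ℓ = 1 give: ℓ=2 → 1; ℓ=3 → 1.
Total orbitals: 1 + 1 = 2.

2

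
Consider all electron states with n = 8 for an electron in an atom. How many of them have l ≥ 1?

126

With n = 8 the allowed l are 0, 1, …, 7.
Per l-value: l=1 → 3; l=2 → 5; l=3 → 7; l=4 → 9; l=5 → 11; l=6 → 13; l=7 → 15.
Orbitals: 3 + 5 + 7 + 9 + 11 + 13 + 15 = 63. Each orbital carries two spin states, so 63 × 2 = 126 states.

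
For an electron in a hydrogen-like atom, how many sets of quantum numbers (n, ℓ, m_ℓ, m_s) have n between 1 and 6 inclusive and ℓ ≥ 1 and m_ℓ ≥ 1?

Work shell by shell — for each n, count the (ℓ, m_ℓ) pairs that satisfy ℓ ≥ 1 and m_ℓ ≥ 1:
n=2 → 1; n=3 → 3; n=4 → 6; n=5 → 10; n=6 → 15.
Orbitals: 1 + 3 + 6 + 10 + 15 = 35. Including both spin states (m_s = ±1/2) gives 2 × 35 = 70 states.

70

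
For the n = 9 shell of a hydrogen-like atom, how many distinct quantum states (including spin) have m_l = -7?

The n = 9 shell has l = 0 through 8; check each.
Orbitals with m_l = -7, by l: l=7 → 1; l=8 → 1.
Orbitals: 1 + 1 = 2. Each orbital carries two spin states, so 2 × 2 = 4 states.

4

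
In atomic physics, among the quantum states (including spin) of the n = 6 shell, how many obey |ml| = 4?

8

The n = 6 shell has l = 0 through 5; check each.
The (l, ml) pairs meeting |ml| = 4 give: l=4 → 2; l=5 → 2.
Orbitals: 2 + 2 = 4. Each orbital carries two spin states, so 4 × 2 = 8 states.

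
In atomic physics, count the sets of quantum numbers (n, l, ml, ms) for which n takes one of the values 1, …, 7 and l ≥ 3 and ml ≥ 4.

Work shell by shell — for each n, count the (l, ml) pairs that satisfy l ≥ 3 and ml ≥ 4:
n=5 → 1; n=6 → 3; n=7 → 6.
Orbitals: 1 + 3 + 6 = 10. Including both spin states (ms = ±1/2) gives 2 × 10 = 20 states.

20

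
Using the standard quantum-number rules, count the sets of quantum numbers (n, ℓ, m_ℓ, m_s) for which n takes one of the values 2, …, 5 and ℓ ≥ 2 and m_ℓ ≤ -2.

20

For each n in the range, tally the orbitals obeying ℓ ≥ 2 and m_ℓ ≤ -2:
n=3 → 1; n=4 → 3; n=5 → 6.
Orbitals: 1 + 3 + 6 = 10. Including both spin states (m_s = ±1/2) gives 2 × 10 = 20 states.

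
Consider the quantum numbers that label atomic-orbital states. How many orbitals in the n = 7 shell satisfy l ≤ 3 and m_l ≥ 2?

3

Go through l = 0, …, 6 (the values permitted for n = 7).
Per l-value: l=2 → 1; l=3 → 2.
Total orbitals: 1 + 2 = 3.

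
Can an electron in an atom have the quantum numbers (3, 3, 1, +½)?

The orbital quantum number must satisfy 0 ≤ l ≤ n−1. With n = 3 the allowed l values are 0, 1, 2, so l = 3 is out of range.

Not allowed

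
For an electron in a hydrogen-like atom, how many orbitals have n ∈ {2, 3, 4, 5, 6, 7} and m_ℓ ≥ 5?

For each n in the range, tally the orbitals obeying m_ℓ ≥ 5:
n=6 → 1; n=7 → 3.
Total orbitals: 1 + 3 = 4.

4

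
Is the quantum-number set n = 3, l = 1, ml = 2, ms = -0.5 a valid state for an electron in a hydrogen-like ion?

The magnetic quantum number must satisfy −l ≤ ml ≤ l. With l = 1, ml can only be -1, 0, 1, so ml = 2 is forbidden.

Invalid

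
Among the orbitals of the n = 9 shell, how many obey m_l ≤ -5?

10

With n = 9 the allowed l are 0, 1, …, 8.
The (l, m_l) pairs meeting m_l ≤ -5 give: l=5 → 1; l=6 → 2; l=7 → 3; l=8 → 4.
Total orbitals: 1 + 2 + 3 + 4 = 10.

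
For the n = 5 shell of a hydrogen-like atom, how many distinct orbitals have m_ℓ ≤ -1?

With n = 5 the allowed ℓ are 0, 1, …, 4.
Orbitals with m_ℓ ≤ -1, by ℓ: ℓ=1 → 1; ℓ=2 → 2; ℓ=3 → 3; ℓ=4 → 4.
Total orbitals: 1 + 2 + 3 + 4 = 10.

10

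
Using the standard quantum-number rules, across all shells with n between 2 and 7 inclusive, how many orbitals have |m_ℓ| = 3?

For each n in the range, tally the orbitals obeying |m_ℓ| = 3:
n=4 → 2; n=5 → 4; n=6 → 6; n=7 → 8.
Total orbitals: 2 + 4 + 6 + 8 = 20.

20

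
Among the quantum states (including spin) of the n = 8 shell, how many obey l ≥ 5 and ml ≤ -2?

For n = 8, l ranges over 0 … 7.
Orbitals with l ≥ 5 and ml ≤ -2, by l: l=5 → 4; l=6 → 5; l=7 → 6.
Orbitals: 4 + 5 + 6 = 15. Each orbital carries two spin states, so 15 × 2 = 30 states.

30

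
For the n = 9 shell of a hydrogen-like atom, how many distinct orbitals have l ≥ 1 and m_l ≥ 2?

Orbitals with l ≥ 1 and m_l ≥ 2, by l: l=2 → 1; l=3 → 2; l=4 → 3; l=5 → 4; l=6 → 5; l=7 → 6; l=8 → 7.
Total orbitals: 1 + 2 + 3 + 4 + 5 + 6 + 7 = 28.

28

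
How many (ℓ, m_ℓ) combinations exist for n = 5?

The n = 5 shell contains n² = 5² = 25 orbitals.

25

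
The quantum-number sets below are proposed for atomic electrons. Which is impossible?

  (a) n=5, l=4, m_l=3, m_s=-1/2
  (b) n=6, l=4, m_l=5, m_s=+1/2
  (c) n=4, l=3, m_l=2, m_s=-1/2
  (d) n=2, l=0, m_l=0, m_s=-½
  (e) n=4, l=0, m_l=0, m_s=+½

(b) has |m_l| = 5 > l = 4, violating −l ≤ m_l ≤ l.
The remaining sets (a), (c), (d), (e) satisfy all four rules.

(b)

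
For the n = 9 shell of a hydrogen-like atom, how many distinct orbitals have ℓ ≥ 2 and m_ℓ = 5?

The (ℓ, m_ℓ) pairs meeting ℓ ≥ 2 and m_ℓ = 5 give: ℓ=5 → 1; ℓ=6 → 1; ℓ=7 → 1; ℓ=8 → 1.
Total orbitals: 1 + 1 + 1 + 1 = 4.

4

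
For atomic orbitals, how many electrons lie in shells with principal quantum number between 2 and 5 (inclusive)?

108

Shell n has n² orbitals: 2²=4 + 3²=9 + 4²=16 + 5²=25 = 54 orbitals.
Two spin states per orbital: 2 × 54 = 108 electrons.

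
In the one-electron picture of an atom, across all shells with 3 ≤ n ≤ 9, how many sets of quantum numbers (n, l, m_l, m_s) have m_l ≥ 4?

Go shell by shell, enumerating (l, m_l) with m_l ≥ 4:
n=5 → 1; n=6 → 3; n=7 → 6; n=8 → 10; n=9 → 15.
Orbitals: 1 + 3 + 6 + 10 + 15 = 35. Including both spin states (m_s = ±1/2) gives 2 × 35 = 70 states.

70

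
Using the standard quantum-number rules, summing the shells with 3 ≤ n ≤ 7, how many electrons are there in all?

270

Shell n has n² orbitals: 3²=9 + 4²=16 + 5²=25 + 6²=36 + 7²=49 = 135 orbitals.
Two spin states per orbital: 2 × 135 = 270 electrons.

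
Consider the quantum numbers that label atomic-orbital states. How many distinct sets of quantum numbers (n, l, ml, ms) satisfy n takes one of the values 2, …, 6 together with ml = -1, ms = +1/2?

15

Count contributing orbitals for each principal shell:
n=2 → 1; n=3 → 2; n=4 → 3; n=5 → 4; n=6 → 5.
Orbitals: 1 + 2 + 3 + 4 + 5 = 15. With ms fixed to +1/2 there is one state per orbital, so 15 states.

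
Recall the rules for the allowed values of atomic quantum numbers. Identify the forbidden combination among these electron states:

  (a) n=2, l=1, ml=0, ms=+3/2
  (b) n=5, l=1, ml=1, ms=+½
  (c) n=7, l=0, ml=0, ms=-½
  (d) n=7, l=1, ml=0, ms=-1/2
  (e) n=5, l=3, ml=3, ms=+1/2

(a)

(a) has ms = +3/2, but an electron's spin must be ±1/2.
The remaining sets (b), (c), (d), (e) satisfy all four rules.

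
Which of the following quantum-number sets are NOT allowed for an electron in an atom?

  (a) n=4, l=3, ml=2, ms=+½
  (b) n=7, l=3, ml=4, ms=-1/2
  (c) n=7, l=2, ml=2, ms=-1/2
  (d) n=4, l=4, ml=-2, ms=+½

(b) has |ml| = 4 > l = 3, violating −l ≤ ml ≤ l.
(d) has l = 4 ≥ n = 4, violating 0 ≤ l ≤ n−1.
The remaining sets (a), (c) satisfy all four rules.

(b) and (d)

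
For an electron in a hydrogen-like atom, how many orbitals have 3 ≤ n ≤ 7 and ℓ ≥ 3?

90

For each n in the range, tally the orbitals obeying ℓ ≥ 3:
n=4 → 7; n=5 → 16; n=6 → 27; n=7 → 40.
Total orbitals: 7 + 16 + 27 + 40 = 90.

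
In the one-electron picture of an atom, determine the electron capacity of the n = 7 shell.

98

A shell holds 2n² electrons: 2 × 7² = 2 × 49 = 98.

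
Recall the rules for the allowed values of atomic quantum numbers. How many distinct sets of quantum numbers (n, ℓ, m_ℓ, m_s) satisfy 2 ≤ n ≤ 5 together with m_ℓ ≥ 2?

Go shell by shell, enumerating (ℓ, m_ℓ) with m_ℓ ≥ 2:
n=3 → 1; n=4 → 3; n=5 → 6.
Orbitals: 1 + 3 + 6 = 10. Including both spin states (m_s = ±1/2) gives 2 × 10 = 20 states.

20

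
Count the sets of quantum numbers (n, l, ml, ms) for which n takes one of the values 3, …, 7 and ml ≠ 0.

Per-shell orbital counts meeting the constraint:
n=3 → 6; n=4 → 12; n=5 → 20; n=6 → 30; n=7 → 42.
Orbitals: 6 + 12 + 20 + 30 + 42 = 110. Including both spin states (ms = ±1/2) gives 2 × 110 = 220 states.

220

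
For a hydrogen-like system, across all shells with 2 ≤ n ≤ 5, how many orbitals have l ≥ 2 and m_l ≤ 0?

Count contributing orbitals for each principal shell:
n=3 → 3; n=4 → 7; n=5 → 12.
Total orbitals: 3 + 7 + 12 = 22.

22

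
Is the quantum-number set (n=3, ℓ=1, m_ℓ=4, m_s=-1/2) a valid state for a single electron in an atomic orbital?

Invalid

The magnetic quantum number must satisfy −ℓ ≤ m_ℓ ≤ ℓ. With ℓ = 1, m_ℓ can only be -1, 0, 1, so m_ℓ = 4 is forbidden.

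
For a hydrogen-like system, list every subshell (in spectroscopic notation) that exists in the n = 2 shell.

For n = 2, l runs from 0 to 1. In spectroscopic notation l = 0,1,2,… ↔ s,p,d,f,g,h,i, so the subshells are 2s, 2p.

2s, 2p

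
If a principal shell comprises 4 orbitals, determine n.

n = 2

n² = 4 ⇒ n = 2.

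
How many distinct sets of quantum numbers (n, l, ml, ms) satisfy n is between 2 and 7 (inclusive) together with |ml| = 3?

40

Treat each shell separately and count matching orbitals:
n=4 → 2; n=5 → 4; n=6 → 6; n=7 → 8.
Orbitals: 2 + 4 + 6 + 8 = 20. Including both spin states (ms = ±1/2) gives 2 × 20 = 40 states.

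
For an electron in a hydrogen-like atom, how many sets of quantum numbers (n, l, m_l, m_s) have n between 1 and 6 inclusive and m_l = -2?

20

Per-shell orbital counts meeting the constraint:
n=3 → 1; n=4 → 2; n=5 → 3; n=6 → 4.
Orbitals: 1 + 2 + 3 + 4 = 10. Including both spin states (m_s = ±1/2) gives 2 × 10 = 20 states.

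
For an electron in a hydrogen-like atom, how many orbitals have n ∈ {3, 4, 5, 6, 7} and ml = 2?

Treat each shell separately and count matching orbitals:
n=3 → 1; n=4 → 2; n=5 → 3; n=6 → 4; n=7 → 5.
Total orbitals: 1 + 2 + 3 + 4 + 5 = 15.

15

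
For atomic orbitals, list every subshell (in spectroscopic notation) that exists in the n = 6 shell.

For n = 6, l runs from 0 to 5. In spectroscopic notation l = 0,1,2,… ↔ s,p,d,f,g,h,i, so the subshells are 6s, 6p, 6d, 6f, 6g, 6h.

6s, 6p, 6d, 6f, 6g, 6h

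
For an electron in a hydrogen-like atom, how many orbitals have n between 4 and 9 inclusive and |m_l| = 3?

42

Count contributing orbitals for each principal shell:
n=4 → 2; n=5 → 4; n=6 → 6; n=7 → 8; n=8 → 10; n=9 → 12.
Total orbitals: 2 + 4 + 6 + 8 + 10 + 12 = 42.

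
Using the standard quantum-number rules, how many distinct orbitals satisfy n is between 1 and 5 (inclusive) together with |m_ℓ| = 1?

20

Count contributing orbitals for each principal shell:
n=2 → 2; n=3 → 4; n=4 → 6; n=5 → 8.
Total orbitals: 2 + 4 + 6 + 8 = 20.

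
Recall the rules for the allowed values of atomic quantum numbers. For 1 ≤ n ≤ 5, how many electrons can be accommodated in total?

Total orbitals = 1² + 2² + 3² + 4² + 5² = 55. Doubling for spin gives 110 electrons.

110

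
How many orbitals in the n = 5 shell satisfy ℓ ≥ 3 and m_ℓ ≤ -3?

3

Orbitals with ℓ ≥ 3 and m_ℓ ≤ -3, by ℓ: ℓ=3 → 1; ℓ=4 → 2.
Total orbitals: 1 + 2 = 3.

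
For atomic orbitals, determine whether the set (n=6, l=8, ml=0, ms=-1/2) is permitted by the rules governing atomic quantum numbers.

The orbital quantum number must satisfy 0 ≤ l ≤ n−1. With n = 6 the allowed l values are 0, 1, 2, 3, 4, 5, so l = 8 is out of range.

Invalid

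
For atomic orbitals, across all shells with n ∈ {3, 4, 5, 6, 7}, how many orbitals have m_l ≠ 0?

110

Treat each shell separately and count matching orbitals:
n=3 → 6; n=4 → 12; n=5 → 20; n=6 → 30; n=7 → 42.
Total orbitals: 6 + 12 + 20 + 30 + 42 = 110.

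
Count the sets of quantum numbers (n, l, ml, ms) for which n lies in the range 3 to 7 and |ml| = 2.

60

Work shell by shell — for each n, count the (l, ml) pairs that satisfy |ml| = 2:
n=3 → 2; n=4 → 4; n=5 → 6; n=6 → 8; n=7 → 10.
Orbitals: 2 + 4 + 6 + 8 + 10 = 30. Including both spin states (ms = ±1/2) gives 2 × 30 = 60 states.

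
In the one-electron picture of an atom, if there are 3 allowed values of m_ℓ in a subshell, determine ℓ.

m_ℓ ranges over 2ℓ+1 integers, so 2ℓ+1 = 3 ⇒ ℓ = 1.

ℓ = 1 (p)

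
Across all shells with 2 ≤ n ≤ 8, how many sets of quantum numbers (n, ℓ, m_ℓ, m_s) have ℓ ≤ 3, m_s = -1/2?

93

Work shell by shell — for each n, count the (ℓ, m_ℓ) pairs that satisfy ℓ ≤ 3:
n=2 → 4; n=3 → 9; n=4 → 16; n=5 → 16; n=6 → 16; n=7 → 16; n=8 → 16.
Orbitals: 4 + 9 + 16 + 16 + 16 + 16 + 16 = 93. With m_s fixed to -1/2 there is one state per orbital, so 93 states.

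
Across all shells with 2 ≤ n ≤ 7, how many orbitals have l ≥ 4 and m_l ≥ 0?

Go shell by shell, enumerating (l, m_l) with l ≥ 4 and m_l ≥ 0:
n=5 → 5; n=6 → 11; n=7 → 18.
Total orbitals: 5 + 11 + 18 = 34.

34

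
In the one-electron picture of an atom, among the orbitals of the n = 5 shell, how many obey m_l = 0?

With n = 5 the allowed l are 0, 1, …, 4.
The (l, m_l) pairs meeting m_l = 0 give: l=0 → 1; l=1 → 1; l=2 → 1; l=3 → 1; l=4 → 1.
Total orbitals: 1 + 1 + 1 + 1 + 1 = 5.

5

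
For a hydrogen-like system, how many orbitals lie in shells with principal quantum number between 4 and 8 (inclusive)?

Shell n has n² orbitals: 4²=16 + 5²=25 + 6²=36 + 7²=49 + 8²=64 = 190 orbitals.

190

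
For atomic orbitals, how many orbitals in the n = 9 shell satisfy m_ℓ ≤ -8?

For n = 9, ℓ ranges over 0 … 8.
The (ℓ, m_ℓ) pairs meeting m_ℓ ≤ -8 give: ℓ=8 → 1.
Total orbitals: 1.

1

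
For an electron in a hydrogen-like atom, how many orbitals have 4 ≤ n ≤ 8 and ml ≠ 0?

Work shell by shell — for each n, count the (l, ml) pairs that satisfy ml ≠ 0:
n=4 → 12; n=5 → 20; n=6 → 30; n=7 → 42; n=8 → 56.
Total orbitals: 12 + 20 + 30 + 42 + 56 = 160.

160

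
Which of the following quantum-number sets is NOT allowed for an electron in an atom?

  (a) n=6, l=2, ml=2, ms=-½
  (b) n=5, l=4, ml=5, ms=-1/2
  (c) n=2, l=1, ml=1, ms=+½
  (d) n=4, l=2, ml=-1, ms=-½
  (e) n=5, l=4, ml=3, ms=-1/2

(b) has |ml| = 5 > l = 4, violating −l ≤ ml ≤ l.
The remaining sets (a), (c), (d), (e) satisfy all four rules.

(b)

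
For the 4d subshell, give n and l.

The leading integer gives n = 4; the letter 'd' means l = 2.

n = 4, l = 2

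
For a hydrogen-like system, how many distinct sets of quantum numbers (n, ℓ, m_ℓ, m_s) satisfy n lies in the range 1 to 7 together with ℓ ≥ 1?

Count contributing orbitals for each principal shell:
n=2 → 3; n=3 → 8; n=4 → 15; n=5 → 24; n=6 → 35; n=7 → 48.
Orbitals: 3 + 8 + 15 + 24 + 35 + 48 = 133. Including both spin states (m_s = ±1/2) gives 2 × 133 = 266 states.

266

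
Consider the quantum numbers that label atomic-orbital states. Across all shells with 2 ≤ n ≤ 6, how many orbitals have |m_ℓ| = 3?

12

For each n in the range, tally the orbitals obeying |m_ℓ| = 3:
n=4 → 2; n=5 → 4; n=6 → 6.
Total orbitals: 2 + 4 + 6 = 12.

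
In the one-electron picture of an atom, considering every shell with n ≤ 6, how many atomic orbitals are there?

Total orbitals = 1² + 2² + 3² + 4² + 5² + 6² = 91.

91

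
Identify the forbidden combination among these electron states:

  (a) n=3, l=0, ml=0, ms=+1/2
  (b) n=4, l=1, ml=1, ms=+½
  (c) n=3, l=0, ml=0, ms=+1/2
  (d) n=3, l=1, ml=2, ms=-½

(d)

(d) has |ml| = 2 > l = 1, violating −l ≤ ml ≤ l.
The remaining sets (a), (b), (c) satisfy all four rules.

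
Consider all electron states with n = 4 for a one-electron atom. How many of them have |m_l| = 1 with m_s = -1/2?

6

Go through l = 0, …, 3 (the values permitted for n = 4).
Contributions: l=1 → 2; l=2 → 2; l=3 → 2.
Orbitals: 2 + 2 + 2 = 6. With m_s fixed to a single value there is one state per orbital, giving 6 states.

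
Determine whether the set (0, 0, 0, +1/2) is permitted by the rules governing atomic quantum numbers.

The principal quantum number must be a positive integer (n ≥ 1), but here n = 0.

Not allowed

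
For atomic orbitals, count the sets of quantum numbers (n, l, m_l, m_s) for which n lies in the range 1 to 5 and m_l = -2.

Go shell by shell, enumerating (l, m_l) with m_l = -2:
n=3 → 1; n=4 → 2; n=5 → 3.
Orbitals: 1 + 2 + 3 = 6. Including both spin states (m_s = ±1/2) gives 2 × 6 = 12 states.

12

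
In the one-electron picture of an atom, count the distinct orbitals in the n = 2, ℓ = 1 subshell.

A subshell has 2ℓ+1 orbitals; with ℓ = 1, that's 3.

3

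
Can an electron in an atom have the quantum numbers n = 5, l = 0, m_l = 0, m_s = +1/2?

n = 5 is a positive integer. l = 0 satisfies 0 ≤ l ≤ n−1 = 4. m_l = 0 lies in the range −l … +l (here 0). m_s = +1/2 is one of ±1/2.
All four constraints are satisfied.

Yes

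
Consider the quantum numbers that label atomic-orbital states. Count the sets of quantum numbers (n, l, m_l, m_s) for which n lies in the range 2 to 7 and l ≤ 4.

Go shell by shell, enumerating (l, m_l) with l ≤ 4:
n=2 → 4; n=3 → 9; n=4 → 16; n=5 → 25; n=6 → 25; n=7 → 25.
Orbitals: 4 + 9 + 16 + 25 + 25 + 25 = 104. Including both spin states (m_s = ±1/2) gives 2 × 104 = 208 states.

208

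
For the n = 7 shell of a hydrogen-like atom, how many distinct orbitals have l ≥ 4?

Orbitals with l ≥ 4, by l: l=4 → 9; l=5 → 11; l=6 → 13.
Total orbitals: 9 + 11 + 13 = 33.

33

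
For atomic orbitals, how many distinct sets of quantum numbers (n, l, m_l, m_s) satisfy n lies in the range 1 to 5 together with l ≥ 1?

Treat each shell separately and count matching orbitals:
n=2 → 3; n=3 → 8; n=4 → 15; n=5 → 24.
Orbitals: 3 + 8 + 15 + 24 = 50. Including both spin states (m_s = ±1/2) gives 2 × 50 = 100 states.

100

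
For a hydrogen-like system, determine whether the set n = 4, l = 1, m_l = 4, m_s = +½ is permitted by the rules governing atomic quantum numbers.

Not allowed

The magnetic quantum number must satisfy −l ≤ m_l ≤ l. With l = 1, m_l can only be -1, 0, 1, so m_l = 4 is forbidden.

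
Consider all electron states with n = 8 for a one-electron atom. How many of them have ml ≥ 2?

42

The (l, ml) pairs meeting ml ≥ 2 give: l=2 → 1; l=3 → 2; l=4 → 3; l=5 → 4; l=6 → 5; l=7 → 6.
Orbitals: 1 + 2 + 3 + 4 + 5 + 6 = 21. Each orbital carries two spin states, so 21 × 2 = 42 states.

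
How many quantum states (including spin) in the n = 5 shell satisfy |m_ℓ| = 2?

With n = 5 the allowed ℓ are 0, 1, …, 4.
Orbitals with |m_ℓ| = 2, by ℓ: ℓ=2 → 2; ℓ=3 → 2; ℓ=4 → 2.
Orbitals: 2 + 2 + 2 = 6. Each orbital carries two spin states, so 6 × 2 = 12 states.

12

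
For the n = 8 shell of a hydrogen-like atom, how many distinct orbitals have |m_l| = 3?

For n = 8, l ranges over 0 … 7.
Contributions: l=3 → 2; l=4 → 2; l=5 → 2; l=6 → 2; l=7 → 2.
Total orbitals: 2 + 2 + 2 + 2 + 2 = 10.

10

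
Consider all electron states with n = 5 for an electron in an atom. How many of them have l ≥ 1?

With n = 5 the allowed l are 0, 1, …, 4.
Per l-value: l=1 → 3; l=2 → 5; l=3 → 7; l=4 → 9.
Orbitals: 3 + 5 + 7 + 9 = 24. Each orbital carries two spin states, so 24 × 2 = 48 states.

48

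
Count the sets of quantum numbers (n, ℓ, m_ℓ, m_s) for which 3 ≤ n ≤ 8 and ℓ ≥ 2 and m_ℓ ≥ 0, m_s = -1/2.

Count contributing orbitals for each principal shell:
n=3 → 3; n=4 → 7; n=5 → 12; n=6 → 18; n=7 → 25; n=8 → 33.
Orbitals: 3 + 7 + 12 + 18 + 25 + 33 = 98. With m_s fixed to -1/2 there is one state per orbital, so 98 states.

98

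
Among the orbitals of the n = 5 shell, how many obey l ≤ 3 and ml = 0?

Go through l = 0, …, 4 (the values permitted for n = 5).
The (l, ml) pairs meeting l ≤ 3 and ml = 0 give: l=0 → 1; l=1 → 1; l=2 → 1; l=3 → 1.
Total orbitals: 1 + 1 + 1 + 1 = 4.

4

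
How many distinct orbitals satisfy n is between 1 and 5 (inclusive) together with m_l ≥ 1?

Count contributing orbitals for each principal shell:
n=2 → 1; n=3 → 3; n=4 → 6; n=5 → 10.
Total orbitals: 1 + 3 + 6 + 10 = 20.

20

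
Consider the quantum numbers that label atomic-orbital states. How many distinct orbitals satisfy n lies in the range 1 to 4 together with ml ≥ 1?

10

Go shell by shell, enumerating (l, ml) with ml ≥ 1:
n=2 → 1; n=3 → 3; n=4 → 6.
Total orbitals: 1 + 3 + 6 = 10.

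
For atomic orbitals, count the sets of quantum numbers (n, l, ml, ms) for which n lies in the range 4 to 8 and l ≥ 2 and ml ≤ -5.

Treat each shell separately and count matching orbitals:
n=6 → 1; n=7 → 3; n=8 → 6.
Orbitals: 1 + 3 + 6 = 10. Including both spin states (ms = ±1/2) gives 2 × 10 = 20 states.

20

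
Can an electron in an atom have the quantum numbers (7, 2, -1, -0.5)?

n = 7 is a positive integer. l = 2 satisfies 0 ≤ l ≤ n−1 = 6. m_l = -1 lies in the range −l … +l (here −2 … 2). m_s = -1/2 is one of ±1/2.
All four constraints are satisfied.

Valid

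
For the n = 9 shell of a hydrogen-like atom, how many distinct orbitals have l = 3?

7

Go through l = 0, …, 8 (the values permitted for n = 9).
Orbitals with l = 3, by l: l=3 → 7.
Total orbitals: 7.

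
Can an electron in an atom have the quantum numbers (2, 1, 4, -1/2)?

The magnetic quantum number must satisfy −l ≤ m_l ≤ l. With l = 1, m_l can only be -1, 0, 1, so m_l = 4 is forbidden.

Invalid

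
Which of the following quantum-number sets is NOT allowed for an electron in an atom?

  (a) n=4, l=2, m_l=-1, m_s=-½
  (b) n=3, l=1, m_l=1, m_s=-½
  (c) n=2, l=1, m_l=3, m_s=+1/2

(c)

(c) has |m_l| = 3 > l = 1, violating −l ≤ m_l ≤ l.
The remaining sets (a), (b) satisfy all four rules.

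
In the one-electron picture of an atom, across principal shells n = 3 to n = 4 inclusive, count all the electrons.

50

Shell n has n² orbitals: 3²=9 + 4²=16 = 25 orbitals.
Two spin states per orbital: 2 × 25 = 50 electrons.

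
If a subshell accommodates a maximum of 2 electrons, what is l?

2(2l+1) = 2 ⇒ 2l+1 = 1 ⇒ l = 0.

l = 0 (s)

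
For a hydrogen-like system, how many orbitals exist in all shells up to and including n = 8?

204

Total orbitals = 1² + 2² + 3² + 4² + 5² + 6² + 7² + 8² = 204.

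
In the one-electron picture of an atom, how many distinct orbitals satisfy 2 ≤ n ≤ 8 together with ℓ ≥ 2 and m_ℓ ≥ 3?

Treat each shell separately and count matching orbitals:
n=4 → 1; n=5 → 3; n=6 → 6; n=7 → 10; n=8 → 15.
Total orbitals: 1 + 3 + 6 + 10 + 15 = 35.

35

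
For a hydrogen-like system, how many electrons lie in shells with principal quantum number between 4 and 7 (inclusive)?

252

Shell n has n² orbitals: 4²=16 + 5²=25 + 6²=36 + 7²=49 = 126 orbitals.
Two spin states per orbital: 2 × 126 = 252 electrons.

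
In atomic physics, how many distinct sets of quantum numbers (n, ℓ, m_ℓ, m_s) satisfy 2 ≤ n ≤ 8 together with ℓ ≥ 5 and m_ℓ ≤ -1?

Work shell by shell — for each n, count the (ℓ, m_ℓ) pairs that satisfy ℓ ≥ 5 and m_ℓ ≤ -1:
n=6 → 5; n=7 → 11; n=8 → 18.
Orbitals: 5 + 11 + 18 = 34. Including both spin states (m_s = ±1/2) gives 2 × 34 = 68 states.

68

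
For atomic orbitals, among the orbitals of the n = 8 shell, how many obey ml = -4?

With n = 8 the allowed l are 0, 1, …, 7.
The (l, ml) pairs meeting ml = -4 give: l=4 → 1; l=5 → 1; l=6 → 1; l=7 → 1.
Total orbitals: 1 + 1 + 1 + 1 = 4.

4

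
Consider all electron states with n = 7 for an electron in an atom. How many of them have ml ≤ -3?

With n = 7 the allowed l are 0, 1, …, 6.
The (l, ml) pairs meeting ml ≤ -3 give: l=3 → 1; l=4 → 2; l=5 → 3; l=6 → 4.
Orbitals: 1 + 2 + 3 + 4 = 10. Each orbital carries two spin states, so 10 × 2 = 20 states.

20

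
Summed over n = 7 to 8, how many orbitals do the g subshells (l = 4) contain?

18

A g subshell (l = 4) exists for every n ≥ 5, so shells n = 7, 8 each contribute one — 2 subshells.
Since each g subshell has 2·4+1 = 9 orbitals, the total is 2 × 9 = 18.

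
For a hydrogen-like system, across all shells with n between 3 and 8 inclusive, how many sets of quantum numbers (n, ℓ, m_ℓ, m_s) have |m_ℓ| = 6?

Treat each shell separately and count matching orbitals:
n=7 → 2; n=8 → 4.
Orbitals: 2 + 4 = 6. Including both spin states (m_s = ±1/2) gives 2 × 6 = 12 states.

12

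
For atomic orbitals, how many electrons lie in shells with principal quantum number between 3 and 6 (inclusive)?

172

Shell n has n² orbitals: 3²=9 + 4²=16 + 5²=25 + 6²=36 = 86 orbitals.
Two spin states per orbital: 2 × 86 = 172 electrons.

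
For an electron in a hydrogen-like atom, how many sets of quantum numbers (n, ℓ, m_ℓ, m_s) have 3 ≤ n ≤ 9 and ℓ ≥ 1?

Count contributing orbitals for each principal shell:
n=3 → 8; n=4 → 15; n=5 → 24; n=6 → 35; n=7 → 48; n=8 → 63; n=9 → 80.
Orbitals: 8 + 15 + 24 + 35 + 48 + 63 + 80 = 273. Including both spin states (m_s = ±1/2) gives 2 × 273 = 546 states.

546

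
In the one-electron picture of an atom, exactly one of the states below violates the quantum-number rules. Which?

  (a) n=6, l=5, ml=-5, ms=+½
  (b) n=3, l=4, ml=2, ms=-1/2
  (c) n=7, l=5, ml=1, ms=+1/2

(b)

(b) has l = 4 ≥ n = 3, violating 0 ≤ l ≤ n−1.
The remaining sets (a), (c) satisfy all four rules.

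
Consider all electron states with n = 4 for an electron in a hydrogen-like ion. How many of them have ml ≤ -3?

2

Go through l = 0, …, 3 (the values permitted for n = 4).
Contributions: l=3 → 1.
Orbitals: 1. Each orbital carries two spin states, so 1 × 2 = 2 states.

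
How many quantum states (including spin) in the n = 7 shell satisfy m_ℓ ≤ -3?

20

The n = 7 shell has ℓ = 0 through 6; check each.
Per ℓ-value: ℓ=3 → 1; ℓ=4 → 2; ℓ=5 → 3; ℓ=6 → 4.
Orbitals: 1 + 2 + 3 + 4 = 10. Each orbital carries two spin states, so 10 × 2 = 20 states.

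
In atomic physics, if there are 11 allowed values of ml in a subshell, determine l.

l = 5 (h)

ml ranges over 2l+1 integers, so 2l+1 = 11 ⇒ l = 5.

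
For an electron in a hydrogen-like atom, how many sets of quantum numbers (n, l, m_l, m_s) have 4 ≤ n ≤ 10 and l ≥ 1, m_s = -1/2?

364

Work shell by shell — for each n, count the (l, m_l) pairs that satisfy l ≥ 1:
n=4 → 15; n=5 → 24; n=6 → 35; n=7 → 48; n=8 → 63; n=9 → 80; n=10 → 99.
Orbitals: 15 + 24 + 35 + 48 + 63 + 80 + 99 = 364. With m_s fixed to -1/2 there is one state per orbital, so 364 states.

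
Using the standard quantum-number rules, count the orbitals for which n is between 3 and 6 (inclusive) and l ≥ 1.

82

For each n in the range, tally the orbitals obeying l ≥ 1:
n=3 → 8; n=4 → 15; n=5 → 24; n=6 → 35.
Total orbitals: 8 + 15 + 24 + 35 = 82.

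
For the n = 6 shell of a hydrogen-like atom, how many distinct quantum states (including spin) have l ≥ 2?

64

With n = 6 the allowed l are 0, 1, …, 5.
Per l-value: l=2 → 5; l=3 → 7; l=4 → 9; l=5 → 11.
Orbitals: 5 + 7 + 9 + 11 = 32. Each orbital carries two spin states, so 32 × 2 = 64 states.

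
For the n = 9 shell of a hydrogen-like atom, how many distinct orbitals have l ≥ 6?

45

With n = 9 the allowed l are 0, 1, …, 8.
The (l, m_l) pairs meeting l ≥ 6 give: l=6 → 13; l=7 → 15; l=8 → 17.
Total orbitals: 13 + 15 + 17 = 45.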